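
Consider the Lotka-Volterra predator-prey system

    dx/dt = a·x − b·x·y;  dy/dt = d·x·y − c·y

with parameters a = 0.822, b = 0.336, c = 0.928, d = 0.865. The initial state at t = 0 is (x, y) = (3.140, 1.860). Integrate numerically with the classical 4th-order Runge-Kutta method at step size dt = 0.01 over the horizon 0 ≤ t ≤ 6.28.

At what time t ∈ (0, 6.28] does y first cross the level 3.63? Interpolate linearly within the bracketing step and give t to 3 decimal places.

t=0.000: state=(3.140, 1.860)
step 1 (dt=0.01): k1=(0.619, 3.326), k2=(0.602, 3.361), k3=(0.602, 3.361), k4=(0.584, 3.396); state += dt/6·(k1+2k2+2k3+k4)
t=0.010: state=(3.146, 1.894)
t=0.020: state=(3.152, 1.928)
t=0.030: state=(3.157, 1.963)
continuing one RK4 step at a time; state shown every 25 steps (Δt=0.25):
t=0.250: state=(3.164, 2.931)
t=0.370: state=(3.061, 3.625)
next step: t=0.380: state=(3.049, 3.688) — y has crossed 3.63
linear interpolation between t=0.370 (3.62499) and t=0.380 (3.68768) → t≈0.371

t = 0.371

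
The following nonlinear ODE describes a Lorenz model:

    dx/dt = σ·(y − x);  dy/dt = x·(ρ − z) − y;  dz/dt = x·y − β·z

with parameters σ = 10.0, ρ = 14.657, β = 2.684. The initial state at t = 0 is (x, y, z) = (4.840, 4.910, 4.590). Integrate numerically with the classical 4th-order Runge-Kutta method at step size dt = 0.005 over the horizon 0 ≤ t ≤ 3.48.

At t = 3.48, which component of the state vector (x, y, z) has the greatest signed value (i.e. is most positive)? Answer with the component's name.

largest component: z

t=0.000: state=(4.840, 4.910, 4.590)
step 1 (dt=0.005): k1=(0.700, 43.814, 11.445), k2=(1.778, 43.584, 11.907), k3=(1.745, 43.606, 11.915), k4=(2.793, 43.395, 12.385); state += dt/6·(k1+2k2+2k3+k4)
t=0.005: state=(4.849, 5.128, 4.650)
t=0.010: state=(4.868, 5.344, 4.714)
t=0.015: state=(4.896, 5.559, 4.783)
continuing one RK4 step at a time; state shown every 40 steps (Δt=0.2):
t=0.200: state=(9.328, 11.840, 12.967)
t=0.400: state=(7.213, 3.456, 19.495)
t=0.600: state=(2.280, 1.382, 12.542)
t=0.800: state=(2.226, 2.853, 7.971)
t=1.000: state=(4.817, 6.878, 7.298)
t=1.200: state=(9.211, 10.309, 15.294)
t=1.400: state=(6.189, 3.427, 17.651)
t=1.600: state=(2.965, 2.549, 11.916)
t=1.800: state=(3.708, 4.770, 8.719)
t=2.000: state=(6.975, 8.893, 11.061)
t=2.200: state=(8.216, 6.926, 17.519)
t=2.400: state=(4.599, 3.257, 14.670)
t=2.600: state=(3.795, 4.200, 10.694)
t=2.800: state=(5.781, 7.230, 10.509)
t=3.000: state=(7.989, 8.106, 15.386)
t=3.200: state=(5.951, 4.495, 15.801)
t=3.400: state=(4.307, 4.216, 12.269)
t=3.480: state=(4.445, 4.865, 11.314)
compare at T: x=4.445, y=4.865, z=11.314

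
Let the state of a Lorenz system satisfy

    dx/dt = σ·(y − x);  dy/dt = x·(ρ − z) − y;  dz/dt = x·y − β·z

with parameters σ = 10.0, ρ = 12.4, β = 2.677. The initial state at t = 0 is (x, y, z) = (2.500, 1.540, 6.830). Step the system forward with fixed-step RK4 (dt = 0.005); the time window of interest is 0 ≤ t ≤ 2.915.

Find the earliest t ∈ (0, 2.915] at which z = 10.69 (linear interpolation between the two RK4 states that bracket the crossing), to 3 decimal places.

t=0.000: state=(2.500, 1.540, 6.830)
step 1 (dt=0.005): k1=(-9.600, 12.385, -14.434), k2=(-9.050, 12.310, -14.298), k3=(-9.066, 12.317, -14.297), k4=(-8.531, 12.246, -14.161); state += dt/6·(k1+2k2+2k3+k4)
t=0.005: state=(2.455, 1.602, 6.759)
t=0.010: state=(2.415, 1.662, 6.688)
t=0.015: state=(2.379, 1.723, 6.620)
continuing one RK4 step at a time; state shown every 20 steps (Δt=0.1):
t=0.100: state=(2.336, 2.754, 5.663)
t=0.200: state=(3.139, 4.297, 5.173)
t=0.300: state=(4.633, 6.451, 5.803)
t=0.400: state=(6.658, 8.753, 8.301)
t=0.455: state=(7.728, 9.433, 10.554)
next step: t=0.460: state=(7.812, 9.453, 10.778) — z has crossed 10.69
linear interpolation between t=0.455 (10.55378) and t=0.460 (10.77791) → t≈0.458

t = 0.458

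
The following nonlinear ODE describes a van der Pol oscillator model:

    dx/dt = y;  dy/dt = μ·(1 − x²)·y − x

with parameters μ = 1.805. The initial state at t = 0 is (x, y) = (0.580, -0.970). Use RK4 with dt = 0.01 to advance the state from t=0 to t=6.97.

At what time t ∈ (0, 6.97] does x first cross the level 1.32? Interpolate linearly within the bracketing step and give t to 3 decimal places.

t=0.000: state=(0.580, -0.970)
step 1 (dt=0.01): k1=(-0.970, -1.742), k2=(-0.979, -1.757), k3=(-0.979, -1.757), k4=(-0.988, -1.773); state += dt/6·(k1+2k2+2k3+k4)
t=0.010: state=(0.570, -0.988)
t=0.020: state=(0.560, -1.005)
t=0.030: state=(0.550, -1.024)
continuing one RK4 step at a time; state shown every 25 steps (Δt=0.25):
t=0.250: state=(0.273, -1.528)
t=0.500: state=(-0.211, -2.397)
t=0.750: state=(-0.915, -3.075)
t=1.000: state=(-1.591, -2.015)
t=1.250: state=(-1.886, -0.489)
t=1.500: state=(-1.916, 0.131)
t=1.750: state=(-1.855, 0.322)
t=2.000: state=(-1.764, 0.400)
t=2.250: state=(-1.657, 0.456)
t=2.500: state=(-1.536, 0.516)
t=2.750: state=(-1.398, 0.595)
t=3.000: state=(-1.235, 0.710)
t=3.250: state=(-1.037, 0.889)
t=3.500: state=(-0.780, 1.196)
t=3.750: state=(-0.418, 1.761)
t=4.000: state=(0.138, 2.759)
t=4.250: state=(0.956, 3.580)
t=4.350: state=(1.304, 3.287)
next step: t=4.360: state=(1.336, 3.230) — x has crossed 1.32
linear interpolation between t=4.350 (1.30362) and t=4.360 (1.33621) → t≈4.355

t = 4.355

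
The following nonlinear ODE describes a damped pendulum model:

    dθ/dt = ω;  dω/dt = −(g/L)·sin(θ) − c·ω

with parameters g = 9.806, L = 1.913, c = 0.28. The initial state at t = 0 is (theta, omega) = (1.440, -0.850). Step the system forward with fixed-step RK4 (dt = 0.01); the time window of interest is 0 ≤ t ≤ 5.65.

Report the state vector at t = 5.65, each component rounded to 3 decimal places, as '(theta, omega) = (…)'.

(theta, omega) = (0.591, 0.444)

t=0.000: state=(1.440, -0.850)
step 1 (dt=0.01): k1=(-0.850, -4.844), k2=(-0.874, -4.835), k3=(-0.874, -4.834), k4=(-0.898, -4.825); state += dt/6·(k1+2k2+2k3+k4)
t=0.010: state=(1.431, -0.898)
t=0.020: state=(1.422, -0.946)
t=0.030: state=(1.412, -0.994)
continuing one RK4 step at a time; state shown every 20 steps (Δt=0.2):
t=0.200: state=(1.176, -1.767)
t=0.400: state=(0.746, -2.488)
t=0.600: state=(0.208, -2.807)
t=0.800: state=(-0.340, -2.583)
t=1.000: state=(-0.794, -1.900)
t=1.200: state=(-1.085, -0.985)
t=1.400: state=(-1.185, -0.021)
t=1.600: state=(-1.097, 0.892)
t=1.800: state=(-0.837, 1.668)
t=2.000: state=(-0.447, 2.176)
t=2.200: state=(0.006, 2.274)
t=2.400: state=(0.432, 1.927)
t=2.600: state=(0.755, 1.257)
t=2.800: state=(0.925, 0.437)
t=3.000: state=(0.929, -0.393)
t=3.200: state=(0.775, -1.128)
t=3.400: state=(0.491, -1.660)
t=3.600: state=(0.132, -1.876)
t=3.800: state=(-0.234, -1.719)
t=4.000: state=(-0.534, -1.244)
t=4.200: state=(-0.719, -0.583)
t=4.400: state=(-0.764, 0.131)
t=4.600: state=(-0.670, 0.787)
t=4.800: state=(-0.460, 1.283)
t=5.000: state=(-0.174, 1.526)
t=5.200: state=(0.130, 1.462)
t=5.400: state=(0.392, 1.119)
t=5.600: state=(0.565, 0.591)
t=5.650: state=(0.591, 0.444)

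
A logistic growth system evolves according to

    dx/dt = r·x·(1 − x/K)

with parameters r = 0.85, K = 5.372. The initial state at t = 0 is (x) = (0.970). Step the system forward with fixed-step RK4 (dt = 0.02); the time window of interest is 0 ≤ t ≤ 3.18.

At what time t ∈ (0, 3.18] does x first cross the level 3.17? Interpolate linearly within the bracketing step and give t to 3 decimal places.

t=0.000: state=(0.970)
step 1 (dt=0.02): k1=(0.676), k2=(0.679), k3=(0.679), k4=(0.683); state += dt/6·(k1+2k2+2k3+k4)
t=0.020: state=(0.984)
t=0.040: state=(0.997)
t=0.060: state=(1.011)
continuing one RK4 step at a time; state shown every 10 steps (Δt=0.2):
t=0.200: state=(1.113)
t=0.400: state=(1.270)
t=0.600: state=(1.442)
t=0.800: state=(1.628)
t=1.000: state=(1.827)
t=1.200: state=(2.038)
t=1.400: state=(2.257)
t=1.600: state=(2.482)
t=1.800: state=(2.709)
t=2.000: state=(2.937)
t=2.200: state=(3.161)
next step: t=2.220: state=(3.183) — x has crossed 3.17
linear interpolation between t=2.200 (3.16105) and t=2.220 (3.18313) → t≈2.208

t = 2.208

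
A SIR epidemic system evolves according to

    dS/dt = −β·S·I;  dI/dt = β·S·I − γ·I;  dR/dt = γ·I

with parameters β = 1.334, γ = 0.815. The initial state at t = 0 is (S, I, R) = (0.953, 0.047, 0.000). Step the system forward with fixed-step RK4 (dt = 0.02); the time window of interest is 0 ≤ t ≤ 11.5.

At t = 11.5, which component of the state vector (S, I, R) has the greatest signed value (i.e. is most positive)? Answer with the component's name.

largest component: R

t=0.000: state=(0.953, 0.047, 0.000)
step 1 (dt=0.02): k1=(-0.060, 0.021, 0.038), k2=(-0.060, 0.022, 0.038), k3=(-0.060, 0.022, 0.038), k4=(-0.060, 0.022, 0.039); state += dt/6·(k1+2k2+2k3+k4)
t=0.020: state=(0.952, 0.047, 0.001)
t=0.040: state=(0.951, 0.048, 0.002)
t=0.060: state=(0.949, 0.048, 0.002)
continuing one RK4 step at a time; state shown every 25 steps (Δt=0.5):
t=0.500: state=(0.920, 0.058, 0.021)
t=1.000: state=(0.881, 0.071, 0.048)
t=1.500: state=(0.837, 0.084, 0.079)
t=2.000: state=(0.788, 0.096, 0.116)
t=2.500: state=(0.737, 0.106, 0.157)
t=3.000: state=(0.685, 0.113, 0.202)
t=3.500: state=(0.634, 0.117, 0.249)
t=4.000: state=(0.586, 0.117, 0.297)
t=4.500: state=(0.543, 0.113, 0.344)
t=5.000: state=(0.504, 0.107, 0.389)
t=5.500: state=(0.471, 0.098, 0.431)
t=6.000: state=(0.442, 0.089, 0.469)
t=6.500: state=(0.418, 0.079, 0.503)
t=7.000: state=(0.398, 0.069, 0.533)
t=7.500: state=(0.382, 0.059, 0.559)
t=8.000: state=(0.368, 0.051, 0.581)
t=8.500: state=(0.357, 0.043, 0.600)
t=9.000: state=(0.347, 0.036, 0.616)
t=9.500: state=(0.340, 0.030, 0.630)
t=10.000: state=(0.334, 0.025, 0.641)
t=10.500: state=(0.329, 0.021, 0.651)
t=11.000: state=(0.324, 0.017, 0.658)
t=11.500: state=(0.321, 0.014, 0.665)
compare at T: S=0.321, I=0.014, R=0.665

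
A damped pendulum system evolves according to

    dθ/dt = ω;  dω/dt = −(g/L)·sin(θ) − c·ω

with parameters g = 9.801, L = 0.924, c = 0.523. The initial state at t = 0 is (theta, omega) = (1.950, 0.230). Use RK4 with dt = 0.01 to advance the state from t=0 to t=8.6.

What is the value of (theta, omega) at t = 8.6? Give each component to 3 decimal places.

(theta, omega) = (0.066, -0.589)

t=0.000: state=(1.950, 0.230)
step 1 (dt=0.01): k1=(0.230, -9.974), k2=(0.180, -9.943), k3=(0.180, -9.944), k4=(0.131, -9.915); state += dt/6·(k1+2k2+2k3+k4)
t=0.010: state=(1.952, 0.131)
t=0.020: state=(1.953, 0.032)
t=0.030: state=(1.952, -0.067)
continuing one RK4 step at a time; state shown every 50 steps (Δt=0.5):
t=0.500: state=(0.888, -4.245)
t=1.000: state=(-1.123, -2.258)
t=1.500: state=(-0.954, 2.652)
t=2.000: state=(0.662, 2.445)
t=2.500: state=(0.795, -1.797)
t=3.000: state=(-0.444, -2.068)
t=3.500: state=(-0.619, 1.342)
t=4.000: state=(0.337, 1.614)
t=4.500: state=(0.466, -1.075)
t=5.000: state=(-0.274, -1.210)
t=5.500: state=(-0.344, 0.892)
t=6.000: state=(0.231, 0.882)
t=6.500: state=(0.249, -0.748)
t=7.000: state=(-0.195, -0.626)
t=7.500: state=(-0.176, 0.626)
t=8.000: state=(0.164, 0.432)
t=8.500: state=(0.122, -0.518)
t=8.600: state=(0.066, -0.589)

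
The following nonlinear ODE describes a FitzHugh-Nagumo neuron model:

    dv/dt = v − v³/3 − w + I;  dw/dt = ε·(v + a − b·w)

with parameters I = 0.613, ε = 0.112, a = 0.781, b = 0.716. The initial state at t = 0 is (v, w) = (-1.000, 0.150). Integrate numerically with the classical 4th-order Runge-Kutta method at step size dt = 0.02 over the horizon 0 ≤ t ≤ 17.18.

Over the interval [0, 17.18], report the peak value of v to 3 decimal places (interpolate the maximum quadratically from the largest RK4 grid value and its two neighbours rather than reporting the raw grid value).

max v = 1.799

t=0.000: state=(-1.000, 0.150)
step 1 (dt=0.02): k1=(-0.204, -0.037), k2=(-0.203, -0.037), k3=(-0.203, -0.037), k4=(-0.203, -0.037); state += dt/6·(k1+2k2+2k3+k4)
t=0.020: state=(-1.004, 0.149)
t=0.040: state=(-1.008, 0.149)
t=0.060: state=(-1.012, 0.148)
continuing one RK4 step at a time; state shown every 50 steps (Δt=1):
t=1.000: state=(-1.171, 0.105)
t=2.000: state=(-1.250, 0.050)
t=3.000: state=(-1.254, -0.005)
t=4.000: state=(-1.216, -0.054)
t=5.000: state=(-1.157, -0.094)
t=6.000: state=(-1.086, -0.123)
t=7.000: state=(-1.003, -0.142)
t=8.000: state=(-0.907, -0.150)
t=9.000: state=(-0.790, -0.146)
t=10.000: state=(-0.631, -0.127)
t=11.000: state=(-0.374, -0.089)
t=12.000: state=(0.152, -0.013)
t=13.000: state=(1.201, 0.142)
t=14.000: state=(1.780, 0.385)
t=15.000: state=(1.764, 0.632)
t=16.000: state=(1.663, 0.852)
t=17.000: state=(1.549, 1.043)
t=17.180: state=(1.527, 1.075)
largest grid value and its neighbours: v(14.320)=1.79881, v(14.340)=1.79886, v(14.360)=1.79881
parabola through these three points peaks at t≈14.340 with v≈1.79886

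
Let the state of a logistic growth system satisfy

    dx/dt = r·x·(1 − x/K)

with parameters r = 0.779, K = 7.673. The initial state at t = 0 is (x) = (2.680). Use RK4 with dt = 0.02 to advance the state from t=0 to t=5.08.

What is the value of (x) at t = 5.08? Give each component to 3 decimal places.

t=0.000: state=(2.680)
step 1 (dt=0.02): k1=(1.359), k2=(1.362), k3=(1.362), k4=(1.365); state += dt/6·(k1+2k2+2k3+k4)
t=0.020: state=(2.707)
t=0.040: state=(2.735)
t=0.060: state=(2.762)
continuing one RK4 step at a time; state shown every 10 steps (Δt=0.2):
t=0.200: state=(2.958)
t=0.400: state=(3.245)
t=0.600: state=(3.540)
t=0.800: state=(3.838)
t=1.000: state=(4.137)
t=1.200: state=(4.431)
t=1.400: state=(4.719)
t=1.600: state=(4.996)
t=1.800: state=(5.261)
t=2.000: state=(5.511)
t=2.200: state=(5.745)
t=2.400: state=(5.961)
t=2.600: state=(6.159)
t=2.800: state=(6.339)
t=3.000: state=(6.503)
t=3.200: state=(6.649)
t=3.400: state=(6.779)
t=3.600: state=(6.895)
t=3.800: state=(6.998)
t=4.000: state=(7.088)
t=4.200: state=(7.166)
t=4.400: state=(7.235)
t=4.600: state=(7.295)
t=4.800: state=(7.348)
t=5.000: state=(7.393)
t=5.080: state=(7.409)

(x) = (7.409)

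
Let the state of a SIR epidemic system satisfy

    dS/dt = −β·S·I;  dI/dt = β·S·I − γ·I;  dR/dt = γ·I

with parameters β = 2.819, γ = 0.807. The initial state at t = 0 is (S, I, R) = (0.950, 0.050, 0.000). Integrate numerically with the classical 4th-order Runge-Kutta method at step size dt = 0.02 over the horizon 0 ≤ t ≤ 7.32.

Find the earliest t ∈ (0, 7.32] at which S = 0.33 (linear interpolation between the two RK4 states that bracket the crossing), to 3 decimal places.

t=0.000: state=(0.950, 0.050, 0.000)
step 1 (dt=0.02): k1=(-0.134, 0.094, 0.040), k2=(-0.136, 0.095, 0.041), k3=(-0.136, 0.095, 0.041), k4=(-0.139, 0.097, 0.042); state += dt/6·(k1+2k2+2k3+k4)
t=0.020: state=(0.947, 0.052, 0.001)
t=0.040: state=(0.944, 0.054, 0.002)
t=0.060: state=(0.942, 0.056, 0.003)
continuing one RK4 step at a time; state shown every 25 steps (Δt=0.5):
t=0.500: state=(0.848, 0.120, 0.033)
t=1.000: state=(0.663, 0.234, 0.103)
t=1.500: state=(0.440, 0.340, 0.220)
t=1.780: state=(0.332, 0.367, 0.301)
next step: t=1.800: state=(0.325, 0.368, 0.307) — S has crossed 0.33
linear interpolation between t=1.780 (0.33230) and t=1.800 (0.32549) → t≈1.787

t = 1.787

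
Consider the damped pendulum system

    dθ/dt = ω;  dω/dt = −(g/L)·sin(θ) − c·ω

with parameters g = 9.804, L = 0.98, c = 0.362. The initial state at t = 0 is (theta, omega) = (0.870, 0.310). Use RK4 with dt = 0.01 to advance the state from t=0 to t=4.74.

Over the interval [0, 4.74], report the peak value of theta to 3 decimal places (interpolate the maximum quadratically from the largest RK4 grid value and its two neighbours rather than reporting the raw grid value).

t=0.000: state=(0.870, 0.310)
step 1 (dt=0.01): k1=(0.310, -7.759), k2=(0.271, -7.755), k3=(0.271, -7.753), k4=(0.232, -7.748); state += dt/6·(k1+2k2+2k3+k4)
t=0.010: state=(0.873, 0.232)
t=0.020: state=(0.875, 0.155)
t=0.030: state=(0.876, 0.078)
continuing one RK4 step at a time; state shown every 20 steps (Δt=0.2):
t=0.200: state=(0.781, -1.161)
t=0.400: state=(0.434, -2.200)
t=0.600: state=(-0.043, -2.419)
t=0.800: state=(-0.472, -1.736)
t=1.000: state=(-0.702, -0.513)
t=1.200: state=(-0.673, 0.779)
t=1.400: state=(-0.412, 1.742)
t=1.600: state=(-0.021, 2.038)
t=1.800: state=(0.350, 1.561)
t=2.000: state=(0.569, 0.567)
t=2.200: state=(0.570, -0.543)
t=2.400: state=(0.369, -1.398)
t=2.600: state=(0.047, -1.703)
t=2.800: state=(-0.269, -1.357)
t=3.000: state=(-0.464, -0.546)
t=3.200: state=(-0.478, 0.396)
t=3.400: state=(-0.319, 1.137)
t=3.600: state=(-0.054, 1.421)
t=3.800: state=(0.212, 1.159)
t=4.000: state=(0.382, 0.491)
t=4.200: state=(0.400, -0.303)
t=4.400: state=(0.272, -0.935)
t=4.600: state=(0.052, -1.186)
t=4.740: state=(-0.110, -1.085)
largest grid value and its neighbours: theta(0.030)=0.87581, theta(0.040)=0.87621, theta(0.050)=0.87583
parabola through these three points peaks at t≈0.040 with theta≈0.87621

max theta = 0.876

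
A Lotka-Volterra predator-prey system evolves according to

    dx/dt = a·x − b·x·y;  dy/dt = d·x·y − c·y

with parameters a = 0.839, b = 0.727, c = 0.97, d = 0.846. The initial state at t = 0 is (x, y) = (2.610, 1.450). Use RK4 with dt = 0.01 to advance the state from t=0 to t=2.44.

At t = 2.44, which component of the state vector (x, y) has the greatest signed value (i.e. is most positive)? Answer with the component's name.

largest component: y

t=0.000: state=(2.610, 1.450)
step 1 (dt=0.01): k1=(-0.562, 1.795), k2=(-0.578, 1.803), k3=(-0.578, 1.803), k4=(-0.594, 1.810); state += dt/6·(k1+2k2+2k3+k4)
t=0.010: state=(2.604, 1.468)
t=0.020: state=(2.598, 1.486)
t=0.030: state=(2.592, 1.505)
continuing one RK4 step at a time; state shown every 10 steps (Δt=0.1):
t=0.100: state=(2.537, 1.636)
t=0.200: state=(2.433, 1.833)
t=0.300: state=(2.299, 2.033)
t=0.400: state=(2.141, 2.226)
t=0.500: state=(1.968, 2.404)
t=0.600: state=(1.786, 2.557)
t=0.700: state=(1.606, 2.679)
t=0.800: state=(1.432, 2.765)
t=0.900: state=(1.272, 2.813)
t=1.000: state=(1.126, 2.825)
t=1.100: state=(0.998, 2.804)
t=1.200: state=(0.887, 2.756)
t=1.300: state=(0.791, 2.685)
t=1.400: state=(0.710, 2.596)
t=1.500: state=(0.642, 2.495)
t=1.600: state=(0.584, 2.385)
t=1.700: state=(0.537, 2.269)
t=1.800: state=(0.497, 2.151)
t=1.900: state=(0.464, 2.033)
t=2.000: state=(0.437, 1.917)
t=2.100: state=(0.415, 1.804)
t=2.200: state=(0.398, 1.694)
t=2.300: state=(0.384, 1.589)
t=2.400: state=(0.373, 1.489)
t=2.440: state=(0.370, 1.451)
compare at T: x=0.370, y=1.451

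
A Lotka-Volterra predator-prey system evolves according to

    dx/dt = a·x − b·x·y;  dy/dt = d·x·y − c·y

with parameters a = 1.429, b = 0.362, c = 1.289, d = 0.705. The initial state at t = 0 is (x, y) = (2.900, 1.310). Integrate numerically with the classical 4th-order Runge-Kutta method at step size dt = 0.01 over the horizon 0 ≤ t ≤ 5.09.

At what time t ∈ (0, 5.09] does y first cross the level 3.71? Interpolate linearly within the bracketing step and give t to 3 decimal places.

t = 0.716

t=0.000: state=(2.900, 1.310)
step 1 (dt=0.01): k1=(2.769, 0.990), k2=(2.777, 1.006), k3=(2.777, 1.006), k4=(2.785, 1.023); state += dt/6·(k1+2k2+2k3+k4)
t=0.010: state=(2.928, 1.320)
t=0.020: state=(2.956, 1.330)
t=0.030: state=(2.984, 1.341)
continuing one RK4 step at a time; state shown every 20 steps (Δt=0.2):
t=0.200: state=(3.479, 1.586)
t=0.400: state=(4.060, 2.087)
t=0.600: state=(4.514, 2.959)
t=0.710: state=(4.632, 3.664)
next step: t=0.720: state=(4.637, 3.738) — y has crossed 3.71
linear interpolation between t=0.710 (3.66436) and t=0.720 (3.73758) → t≈0.716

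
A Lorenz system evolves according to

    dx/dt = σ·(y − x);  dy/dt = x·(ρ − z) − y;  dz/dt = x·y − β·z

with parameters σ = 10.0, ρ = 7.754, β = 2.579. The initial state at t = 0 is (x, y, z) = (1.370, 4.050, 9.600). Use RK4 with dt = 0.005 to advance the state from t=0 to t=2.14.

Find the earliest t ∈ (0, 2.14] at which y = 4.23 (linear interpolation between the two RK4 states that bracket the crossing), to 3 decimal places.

t = 0.632

t=0.000: state=(1.370, 4.050, 9.600)
step 1 (dt=0.005): k1=(26.800, -6.579, -19.210), k2=(25.966, -6.617, -18.838), k3=(25.985, -6.615, -18.849), k4=(25.170, -6.644, -18.490); state += dt/6·(k1+2k2+2k3+k4)
t=0.005: state=(1.500, 4.017, 9.506)
t=0.010: state=(1.622, 3.984, 9.415)
t=0.015: state=(1.736, 3.950, 9.327)
continuing one RK4 step at a time; state shown every 20 steps (Δt=0.1):
t=0.100: state=(2.832, 3.452, 8.166)
t=0.200: state=(3.099, 3.157, 7.179)
t=0.300: state=(3.120, 3.148, 6.406)
t=0.400: state=(3.201, 3.344, 5.849)
t=0.500: state=(3.409, 3.680, 5.541)
t=0.600: state=(3.731, 4.095, 5.507)
t=0.630: state=(3.843, 4.223, 5.552)
next step: t=0.635: state=(3.862, 4.244, 5.562) — y has crossed 4.23
linear interpolation between t=0.630 (4.22277) and t=0.635 (4.24392) → t≈0.632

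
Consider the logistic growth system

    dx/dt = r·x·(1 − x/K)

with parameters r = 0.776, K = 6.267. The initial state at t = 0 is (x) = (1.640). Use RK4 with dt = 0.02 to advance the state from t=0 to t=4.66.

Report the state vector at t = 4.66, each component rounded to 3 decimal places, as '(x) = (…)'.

t=0.000: state=(1.640)
step 1 (dt=0.02): k1=(0.940), k2=(0.943), k3=(0.943), k4=(0.947); state += dt/6·(k1+2k2+2k3+k4)
t=0.020: state=(1.659)
t=0.040: state=(1.678)
t=0.060: state=(1.697)
continuing one RK4 step at a time; state shown every 10 steps (Δt=0.2):
t=0.200: state=(1.835)
t=0.400: state=(2.042)
t=0.600: state=(2.262)
t=0.800: state=(2.490)
t=1.000: state=(2.727)
t=1.200: state=(2.968)
t=1.400: state=(3.211)
t=1.600: state=(3.453)
t=1.800: state=(3.691)
t=2.000: state=(3.923)
t=2.200: state=(4.146)
t=2.400: state=(4.358)
t=2.600: state=(4.557)
t=2.800: state=(4.743)
t=3.000: state=(4.915)
t=3.200: state=(5.072)
t=3.400: state=(5.215)
t=3.600: state=(5.344)
t=3.800: state=(5.460)
t=4.000: state=(5.563)
t=4.200: state=(5.654)
t=4.400: state=(5.735)
t=4.600: state=(5.806)
t=4.660: state=(5.825)

(x) = (5.825)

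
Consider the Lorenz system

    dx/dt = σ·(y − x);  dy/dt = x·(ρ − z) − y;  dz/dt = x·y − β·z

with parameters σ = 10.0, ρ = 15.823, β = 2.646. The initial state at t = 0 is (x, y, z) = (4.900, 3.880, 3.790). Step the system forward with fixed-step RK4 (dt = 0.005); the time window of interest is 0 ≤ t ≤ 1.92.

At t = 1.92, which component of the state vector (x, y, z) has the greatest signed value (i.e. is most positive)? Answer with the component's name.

largest component: z

t=0.000: state=(4.900, 3.880, 3.790)
step 1 (dt=0.005): k1=(-10.200, 55.082, 8.984), k2=(-8.568, 54.528, 9.497), k3=(-8.623, 54.572, 9.503), k4=(-7.040, 54.059, 10.016); state += dt/6·(k1+2k2+2k3+k4)
t=0.005: state=(4.857, 4.153, 3.837)
t=0.010: state=(4.829, 4.421, 3.890)
t=0.015: state=(4.816, 4.685, 3.948)
continuing one RK4 step at a time; state shown every 20 steps (Δt=0.1):
t=0.100: state=(6.161, 9.038, 5.995)
t=0.200: state=(9.672, 13.154, 12.708)
t=0.300: state=(11.226, 10.045, 21.515)
t=0.400: state=(7.699, 2.912, 21.886)
t=0.500: state=(3.555, 0.477, 17.474)
t=0.600: state=(1.562, 0.472, 13.494)
t=0.700: state=(1.012, 0.867, 10.426)
t=0.800: state=(1.116, 1.435, 8.105)
t=0.900: state=(1.646, 2.411, 6.451)
t=1.000: state=(2.733, 4.204, 5.582)
t=1.100: state=(4.729, 7.313, 6.175)
t=1.200: state=(7.850, 11.305, 10.034)
t=1.300: state=(10.590, 11.829, 17.825)
t=1.400: state=(9.378, 5.993, 21.965)
t=1.500: state=(5.451, 1.777, 19.182)
t=1.600: state=(2.757, 1.047, 15.154)
t=1.700: state=(1.789, 1.418, 11.854)
t=1.800: state=(1.808, 2.160, 9.370)
t=1.900: state=(2.461, 3.429, 7.707)
t=1.920: state=(2.668, 3.778, 7.490)
compare at T: x=2.668, y=3.778, z=7.490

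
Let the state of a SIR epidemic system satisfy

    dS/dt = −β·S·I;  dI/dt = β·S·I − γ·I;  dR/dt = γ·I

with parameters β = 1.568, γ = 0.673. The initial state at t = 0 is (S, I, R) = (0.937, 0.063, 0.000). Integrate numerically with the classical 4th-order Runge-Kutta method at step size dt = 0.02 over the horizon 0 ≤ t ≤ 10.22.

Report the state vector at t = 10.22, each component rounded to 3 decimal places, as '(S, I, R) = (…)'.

(S, I, R) = (0.128, 0.018, 0.854)

t=0.000: state=(0.937, 0.063, 0.000)
step 1 (dt=0.02): k1=(-0.093, 0.050, 0.042), k2=(-0.093, 0.050, 0.043), k3=(-0.093, 0.050, 0.043), k4=(-0.094, 0.051, 0.043); state += dt/6·(k1+2k2+2k3+k4)
t=0.020: state=(0.935, 0.064, 0.001)
t=0.040: state=(0.933, 0.065, 0.002)
t=0.060: state=(0.931, 0.066, 0.003)
continuing one RK4 step at a time; state shown every 25 steps (Δt=0.5):
t=0.500: state=(0.882, 0.092, 0.026)
t=1.000: state=(0.810, 0.128, 0.063)
t=1.500: state=(0.722, 0.166, 0.112)
t=2.000: state=(0.625, 0.201, 0.174)
t=2.500: state=(0.528, 0.226, 0.246)
t=3.000: state=(0.440, 0.236, 0.324)
t=3.500: state=(0.366, 0.231, 0.403)
t=4.000: state=(0.307, 0.214, 0.478)
t=4.500: state=(0.262, 0.191, 0.547)
t=5.000: state=(0.228, 0.165, 0.607)
t=5.500: state=(0.202, 0.140, 0.658)
t=6.000: state=(0.183, 0.116, 0.701)
t=6.500: state=(0.169, 0.095, 0.736)
t=7.000: state=(0.158, 0.077, 0.765)
t=7.500: state=(0.149, 0.062, 0.789)
t=8.000: state=(0.143, 0.050, 0.807)
t=8.500: state=(0.138, 0.040, 0.822)
t=9.000: state=(0.134, 0.032, 0.834)
t=9.500: state=(0.131, 0.025, 0.844)
t=10.000: state=(0.129, 0.020, 0.851)
t=10.220: state=(0.128, 0.018, 0.854)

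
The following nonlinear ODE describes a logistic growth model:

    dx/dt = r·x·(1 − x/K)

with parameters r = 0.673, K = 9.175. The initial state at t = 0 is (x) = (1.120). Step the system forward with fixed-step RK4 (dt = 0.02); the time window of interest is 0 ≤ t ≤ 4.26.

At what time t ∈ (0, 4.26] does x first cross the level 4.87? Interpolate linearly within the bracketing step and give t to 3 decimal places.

t = 3.115

t=0.000: state=(1.120)
step 1 (dt=0.02): k1=(0.662), k2=(0.665), k3=(0.665), k4=(0.669); state += dt/6·(k1+2k2+2k3+k4)
t=0.020: state=(1.133)
t=0.040: state=(1.147)
t=0.060: state=(1.160)
continuing one RK4 step at a time; state shown every 10 steps (Δt=0.2):
t=0.200: state=(1.259)
t=0.400: state=(1.413)
t=0.600: state=(1.581)
t=0.800: state=(1.765)
t=1.000: state=(1.965)
t=1.200: state=(2.181)
t=1.400: state=(2.412)
t=1.600: state=(2.659)
t=1.800: state=(2.920)
t=2.000: state=(3.195)
t=2.200: state=(3.480)
t=2.400: state=(3.776)
t=2.600: state=(4.078)
t=2.800: state=(4.384)
t=3.000: state=(4.693)
t=3.100: state=(4.847)
next step: t=3.120: state=(4.878) — x has crossed 4.87
linear interpolation between t=3.100 (4.84719) and t=3.120 (4.87795) → t≈3.115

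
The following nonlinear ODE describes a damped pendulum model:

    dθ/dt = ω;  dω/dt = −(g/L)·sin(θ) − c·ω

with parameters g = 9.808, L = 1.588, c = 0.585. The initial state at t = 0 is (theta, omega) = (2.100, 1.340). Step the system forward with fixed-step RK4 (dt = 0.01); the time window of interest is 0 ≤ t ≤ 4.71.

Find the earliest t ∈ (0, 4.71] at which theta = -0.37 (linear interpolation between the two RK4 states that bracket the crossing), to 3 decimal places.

t=0.000: state=(2.100, 1.340)
step 1 (dt=0.01): k1=(1.340, -6.115), k2=(1.309, -6.076), k3=(1.310, -6.077), k4=(1.279, -6.039); state += dt/6·(k1+2k2+2k3+k4)
t=0.010: state=(2.113, 1.279)
t=0.020: state=(2.126, 1.219)
t=0.030: state=(2.137, 1.160)
continuing one RK4 step at a time; state shown every 20 steps (Δt=0.2):
t=0.200: state=(2.255, 0.249)
t=0.400: state=(2.210, -0.688)
t=0.600: state=(1.980, -1.611)
t=0.800: state=(1.563, -2.564)
t=1.000: state=(0.963, -3.378)
t=1.200: state=(0.248, -3.652)
t=1.370: state=(-0.347, -3.247)
next step: t=1.380: state=(-0.379, -3.207) — theta has crossed -0.37
linear interpolation between t=1.370 (-0.34684) and t=1.380 (-0.37911) → t≈1.377

t = 1.377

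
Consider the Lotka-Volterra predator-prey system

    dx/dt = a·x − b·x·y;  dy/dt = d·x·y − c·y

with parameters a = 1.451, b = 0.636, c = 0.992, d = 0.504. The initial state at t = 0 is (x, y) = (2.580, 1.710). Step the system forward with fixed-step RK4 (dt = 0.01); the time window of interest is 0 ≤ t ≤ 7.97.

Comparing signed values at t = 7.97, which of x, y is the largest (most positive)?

t=0.000: state=(2.580, 1.710)
step 1 (dt=0.01): k1=(0.938, 0.527), k2=(0.935, 0.532), k3=(0.935, 0.532), k4=(0.932, 0.537); state += dt/6·(k1+2k2+2k3+k4)
t=0.010: state=(2.589, 1.715)
t=0.020: state=(2.599, 1.721)
t=0.030: state=(2.608, 1.726)
continuing one RK4 step at a time; state shown every 50 steps (Δt=0.5):
t=0.500: state=(2.928, 2.098)
t=1.000: state=(2.840, 2.672)
t=1.500: state=(2.312, 3.132)
t=2.000: state=(1.733, 3.165)
t=2.500: state=(1.370, 2.835)
t=3.000: state=(1.233, 2.387)
t=3.500: state=(1.274, 1.987)
t=4.000: state=(1.469, 1.704)
t=4.500: state=(1.812, 1.564)
t=5.000: state=(2.277, 1.592)
t=5.500: state=(2.748, 1.830)
t=6.000: state=(2.958, 2.307)
t=6.500: state=(2.671, 2.886)
t=7.000: state=(2.073, 3.201)
t=7.500: state=(1.564, 3.068)
t=7.970: state=(1.303, 2.692)
compare at T: x=1.303, y=2.692

largest component: y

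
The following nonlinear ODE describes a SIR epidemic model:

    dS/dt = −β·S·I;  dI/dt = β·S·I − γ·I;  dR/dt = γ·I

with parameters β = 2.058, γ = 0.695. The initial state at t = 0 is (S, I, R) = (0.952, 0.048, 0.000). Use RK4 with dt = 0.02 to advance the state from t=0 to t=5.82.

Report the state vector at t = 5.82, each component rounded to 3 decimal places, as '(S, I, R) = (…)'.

t=0.000: state=(0.952, 0.048, 0.000)
step 1 (dt=0.02): k1=(-0.094, 0.061, 0.033), k2=(-0.095, 0.061, 0.034), k3=(-0.095, 0.061, 0.034), k4=(-0.096, 0.062, 0.034); state += dt/6·(k1+2k2+2k3+k4)
t=0.020: state=(0.950, 0.049, 0.001)
t=0.040: state=(0.948, 0.050, 0.001)
t=0.060: state=(0.946, 0.052, 0.002)
continuing one RK4 step at a time; state shown every 10 steps (Δt=0.2):
t=0.200: state=(0.931, 0.062, 0.008)
t=0.400: state=(0.905, 0.078, 0.017)
t=0.600: state=(0.872, 0.098, 0.029)
t=0.800: state=(0.834, 0.121, 0.045)
t=1.000: state=(0.789, 0.147, 0.063)
t=1.200: state=(0.738, 0.176, 0.086)
t=1.400: state=(0.683, 0.205, 0.112)
t=1.600: state=(0.624, 0.233, 0.143)
t=1.800: state=(0.564, 0.259, 0.177)
t=2.000: state=(0.504, 0.281, 0.215)
t=2.200: state=(0.448, 0.298, 0.255)
t=2.400: state=(0.395, 0.308, 0.297)
t=2.600: state=(0.348, 0.312, 0.340)
t=2.800: state=(0.306, 0.311, 0.384)
t=3.000: state=(0.269, 0.304, 0.426)
t=3.200: state=(0.238, 0.294, 0.468)
t=3.400: state=(0.212, 0.281, 0.508)
t=3.600: state=(0.189, 0.265, 0.546)
t=3.800: state=(0.170, 0.248, 0.582)
t=4.000: state=(0.154, 0.231, 0.615)
t=4.200: state=(0.141, 0.214, 0.646)
t=4.400: state=(0.129, 0.196, 0.674)
t=4.600: state=(0.120, 0.180, 0.700)
t=4.800: state=(0.111, 0.164, 0.724)
t=5.000: state=(0.105, 0.149, 0.746)
t=5.200: state=(0.099, 0.136, 0.766)
t=5.400: state=(0.093, 0.123, 0.784)
t=5.600: state=(0.089, 0.111, 0.800)
t=5.800: state=(0.085, 0.100, 0.815)
t=5.820: state=(0.085, 0.099, 0.816)

(S, I, R) = (0.085, 0.099, 0.816)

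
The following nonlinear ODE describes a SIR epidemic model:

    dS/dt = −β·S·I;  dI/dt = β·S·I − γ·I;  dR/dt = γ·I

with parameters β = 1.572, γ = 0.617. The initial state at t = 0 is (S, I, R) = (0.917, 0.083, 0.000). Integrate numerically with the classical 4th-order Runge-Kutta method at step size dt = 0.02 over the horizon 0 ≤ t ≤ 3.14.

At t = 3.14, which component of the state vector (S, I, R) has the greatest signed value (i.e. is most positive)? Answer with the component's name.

largest component: R

t=0.000: state=(0.917, 0.083, 0.000)
step 1 (dt=0.02): k1=(-0.120, 0.068, 0.051), k2=(-0.120, 0.069, 0.052), k3=(-0.120, 0.069, 0.052), k4=(-0.121, 0.069, 0.052); state += dt/6·(k1+2k2+2k3+k4)
t=0.020: state=(0.915, 0.084, 0.001)
t=0.040: state=(0.912, 0.086, 0.002)
t=0.060: state=(0.910, 0.087, 0.003)
continuing one RK4 step at a time; state shown every 10 steps (Δt=0.2):
t=0.200: state=(0.891, 0.097, 0.011)
t=0.400: state=(0.862, 0.114, 0.024)
t=0.600: state=(0.830, 0.131, 0.039)
t=0.800: state=(0.794, 0.149, 0.056)
t=1.000: state=(0.755, 0.169, 0.076)
t=1.200: state=(0.714, 0.188, 0.098)
t=1.400: state=(0.671, 0.206, 0.122)
t=1.600: state=(0.627, 0.224, 0.149)
t=1.800: state=(0.583, 0.239, 0.178)
t=2.000: state=(0.540, 0.252, 0.208)
t=2.200: state=(0.498, 0.262, 0.240)
t=2.400: state=(0.458, 0.270, 0.272)
t=2.600: state=(0.420, 0.273, 0.306)
t=2.800: state=(0.386, 0.274, 0.340)
t=3.000: state=(0.354, 0.272, 0.374)
t=3.140: state=(0.333, 0.270, 0.397)
compare at T: S=0.333, I=0.270, R=0.397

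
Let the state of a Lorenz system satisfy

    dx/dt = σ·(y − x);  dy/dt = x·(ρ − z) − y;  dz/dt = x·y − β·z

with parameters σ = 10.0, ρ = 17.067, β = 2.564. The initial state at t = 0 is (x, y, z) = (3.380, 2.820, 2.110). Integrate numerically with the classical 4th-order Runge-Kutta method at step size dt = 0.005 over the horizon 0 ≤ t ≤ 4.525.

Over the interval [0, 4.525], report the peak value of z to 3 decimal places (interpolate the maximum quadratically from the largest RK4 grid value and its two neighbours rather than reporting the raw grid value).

max z = 26.440

t=0.000: state=(3.380, 2.820, 2.110)
step 1 (dt=0.005): k1=(-5.600, 47.735, 4.122), k2=(-4.267, 47.371, 4.457), k3=(-4.309, 47.419, 4.462), k4=(-3.014, 47.100, 4.800); state += dt/6·(k1+2k2+2k3+k4)
t=0.005: state=(3.359, 3.057, 2.132)
t=0.010: state=(3.350, 3.291, 2.158)
t=0.015: state=(3.352, 3.524, 2.187)
continuing one RK4 step at a time; state shown every 40 steps (Δt=0.2):
t=0.200: state=(8.969, 13.982, 9.491)
t=0.400: state=(9.417, 3.112, 25.839)
t=0.600: state=(0.504, -1.203, 15.549)
t=0.800: state=(-1.046, -1.546, 9.417)
t=1.000: state=(-2.847, -4.421, 6.512)
t=1.200: state=(-8.371, -12.048, 11.578)
t=1.400: state=(-9.187, -5.145, 23.579)
t=1.600: state=(-2.347, -0.799, 15.750)
t=1.800: state=(-1.599, -1.996, 9.766)
t=2.000: state=(-3.737, -5.673, 7.381)
t=2.200: state=(-9.509, -12.380, 14.970)
t=2.400: state=(-7.508, -3.467, 22.140)
t=2.600: state=(-2.293, -1.413, 14.419)
t=2.800: state=(-2.447, -3.279, 9.384)
t=3.000: state=(-5.860, -8.554, 9.457)
t=3.200: state=(-10.263, -9.938, 20.598)
t=3.400: state=(-4.805, -2.078, 18.764)
t=3.600: state=(-2.503, -2.577, 12.217)
t=3.800: state=(-4.273, -5.999, 9.471)
t=4.000: state=(-8.949, -11.025, 15.548)
t=4.200: state=(-7.433, -4.431, 20.967)
t=4.400: state=(-3.281, -2.556, 14.718)
t=4.525: state=(-3.204, -3.718, 11.709)
largest grid value and its neighbours: z(0.365)=26.42025, z(0.370)=26.44028, z(0.375)=26.42178
parabola through these three points peaks at t≈0.370 with z≈26.44028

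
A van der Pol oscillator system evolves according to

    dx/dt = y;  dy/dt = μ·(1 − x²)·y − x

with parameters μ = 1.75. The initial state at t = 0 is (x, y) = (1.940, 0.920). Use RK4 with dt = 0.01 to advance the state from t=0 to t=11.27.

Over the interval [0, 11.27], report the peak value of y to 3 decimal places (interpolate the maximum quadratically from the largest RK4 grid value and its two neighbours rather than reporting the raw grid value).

max y = 3.516

t=0.000: state=(1.940, 0.920)
step 1 (dt=0.01): k1=(0.920, -6.389), k2=(0.888, -6.267), k3=(0.889, -6.269), k4=(0.857, -6.147); state += dt/6·(k1+2k2+2k3+k4)
t=0.010: state=(1.949, 0.857)
t=0.020: state=(1.957, 0.797)
t=0.030: state=(1.965, 0.739)
continuing one RK4 step at a time; state shown every 50 steps (Δt=0.5):
t=0.500: state=(1.981, -0.287)
t=1.000: state=(1.799, -0.416)
t=1.500: state=(1.568, -0.516)
t=2.000: state=(1.271, -0.697)
t=2.500: state=(0.830, -1.139)
t=3.000: state=(-0.022, -2.526)
t=3.500: state=(-1.593, -2.520)
t=4.000: state=(-2.014, 0.108)
t=4.500: state=(-1.869, 0.381)
t=5.000: state=(-1.655, 0.475)
t=5.500: state=(-1.386, 0.617)
t=6.000: state=(-1.012, 0.928)
t=6.500: state=(-0.362, 1.851)
t=7.000: state=(1.044, 3.489)
t=7.500: state=(2.002, 0.313)
t=8.000: state=(1.933, -0.337)
t=8.500: state=(1.736, -0.441)
t=9.000: state=(1.490, -0.556)
t=9.500: state=(1.162, -0.784)
t=10.000: state=(0.646, -1.394)
t=10.500: state=(-0.440, -3.176)
t=11.000: state=(-1.870, -1.290)
t=11.270: state=(-2.017, -0.043)
largest grid value and its neighbours: y(6.960)=3.51565, y(6.970)=3.51578, y(6.980)=3.51150
parabola through these three points peaks at t≈6.965 with y≈3.51627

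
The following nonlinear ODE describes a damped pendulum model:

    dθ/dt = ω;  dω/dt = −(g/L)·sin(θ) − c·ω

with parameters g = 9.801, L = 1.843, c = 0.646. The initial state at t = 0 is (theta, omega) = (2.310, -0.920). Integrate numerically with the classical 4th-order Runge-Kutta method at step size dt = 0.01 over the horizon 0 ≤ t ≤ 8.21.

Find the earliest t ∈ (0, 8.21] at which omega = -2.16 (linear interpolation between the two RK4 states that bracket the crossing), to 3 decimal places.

t = 0.345

t=0.000: state=(2.310, -0.920)
step 1 (dt=0.01): k1=(-0.920, -3.336), k2=(-0.937, -3.341), k3=(-0.937, -3.342), k4=(-0.953, -3.347); state += dt/6·(k1+2k2+2k3+k4)
t=0.010: state=(2.301, -0.953)
t=0.020: state=(2.291, -0.987)
t=0.030: state=(2.281, -1.021)
t=0.340: state=(1.794, -2.142)
next step: t=0.350: state=(1.773, -2.180) — omega has crossed -2.16
linear interpolation between t=0.340 (-2.14195) and t=0.350 (-2.17997) → t≈0.345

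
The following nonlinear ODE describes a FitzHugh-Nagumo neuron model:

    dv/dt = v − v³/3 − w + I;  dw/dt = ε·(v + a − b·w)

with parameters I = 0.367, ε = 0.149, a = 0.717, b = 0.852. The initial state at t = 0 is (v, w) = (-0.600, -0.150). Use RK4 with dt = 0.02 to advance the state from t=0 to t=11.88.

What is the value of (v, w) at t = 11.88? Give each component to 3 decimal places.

(v, w) = (-0.974, -0.353)

t=0.000: state=(-0.600, -0.150)
step 1 (dt=0.02): k1=(-0.011, 0.036), k2=(-0.011, 0.036), k3=(-0.011, 0.036), k4=(-0.012, 0.036); state += dt/6·(k1+2k2+2k3+k4)
t=0.020: state=(-0.600, -0.149)
t=0.040: state=(-0.600, -0.149)
t=0.060: state=(-0.601, -0.148)
continuing one RK4 step at a time; state shown every 25 steps (Δt=0.5):
t=0.500: state=(-0.611, -0.133)
t=1.000: state=(-0.637, -0.118)
t=1.500: state=(-0.678, -0.106)
t=2.000: state=(-0.738, -0.099)
t=2.500: state=(-0.816, -0.097)
t=3.000: state=(-0.906, -0.101)
t=3.500: state=(-1.002, -0.112)
t=4.000: state=(-1.090, -0.129)
t=4.500: state=(-1.161, -0.151)
t=5.000: state=(-1.211, -0.176)
t=5.500: state=(-1.239, -0.202)
t=6.000: state=(-1.249, -0.227)
t=6.500: state=(-1.245, -0.252)
t=7.000: state=(-1.233, -0.274)
t=7.500: state=(-1.214, -0.294)
t=8.000: state=(-1.190, -0.311)
t=8.500: state=(-1.165, -0.325)
t=9.000: state=(-1.137, -0.336)
t=9.500: state=(-1.109, -0.345)
t=10.000: state=(-1.080, -0.351)
t=10.500: state=(-1.051, -0.354)
t=11.000: state=(-1.023, -0.356)
t=11.500: state=(-0.995, -0.355)
t=11.880: state=(-0.974, -0.353)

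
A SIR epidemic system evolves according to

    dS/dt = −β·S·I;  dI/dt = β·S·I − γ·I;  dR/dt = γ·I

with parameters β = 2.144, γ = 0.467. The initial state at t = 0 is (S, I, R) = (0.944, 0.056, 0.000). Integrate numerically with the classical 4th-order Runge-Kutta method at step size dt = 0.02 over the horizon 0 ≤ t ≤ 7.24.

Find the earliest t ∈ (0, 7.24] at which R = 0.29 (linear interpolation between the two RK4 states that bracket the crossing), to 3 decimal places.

t=0.000: state=(0.944, 0.056, 0.000)
step 1 (dt=0.02): k1=(-0.113, 0.087, 0.026), k2=(-0.115, 0.088, 0.027), k3=(-0.115, 0.088, 0.027), k4=(-0.117, 0.090, 0.027); state += dt/6·(k1+2k2+2k3+k4)
t=0.020: state=(0.942, 0.058, 0.001)
t=0.040: state=(0.939, 0.060, 0.001)
t=0.060: state=(0.937, 0.061, 0.002)
continuing one RK4 step at a time; state shown every 25 steps (Δt=0.5):
t=0.500: state=(0.863, 0.117, 0.020)
t=1.000: state=(0.723, 0.219, 0.058)
t=1.500: state=(0.536, 0.341, 0.123)
t=2.000: state=(0.352, 0.433, 0.215)
t=2.340: state=(0.254, 0.460, 0.286)
next step: t=2.360: state=(0.249, 0.461, 0.290) — R has crossed 0.29
linear interpolation between t=2.340 (0.28607) and t=2.360 (0.29037) → t≈2.358

t = 2.358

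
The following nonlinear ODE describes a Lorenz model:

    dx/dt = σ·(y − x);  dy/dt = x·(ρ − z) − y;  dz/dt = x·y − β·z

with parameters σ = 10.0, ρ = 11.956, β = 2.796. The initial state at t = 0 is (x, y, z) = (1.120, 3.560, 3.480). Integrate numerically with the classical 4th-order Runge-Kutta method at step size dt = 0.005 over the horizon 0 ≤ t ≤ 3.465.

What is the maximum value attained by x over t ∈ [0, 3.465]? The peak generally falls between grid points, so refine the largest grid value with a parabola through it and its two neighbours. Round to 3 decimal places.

t=0.000: state=(1.120, 3.560, 3.480)
step 1 (dt=0.005): k1=(24.400, 5.933, -5.743), k2=(23.938, 6.452, -5.468), k3=(23.963, 6.440, -5.473), k4=(23.524, 6.950, -5.200); state += dt/6·(k1+2k2+2k3+k4)
t=0.005: state=(1.240, 3.592, 3.453)
t=0.010: state=(1.355, 3.629, 3.428)
t=0.015: state=(1.467, 3.671, 3.406)
continuing one RK4 step at a time; state shown every 40 steps (Δt=0.2):
t=0.200: state=(5.228, 7.616, 4.950)
t=0.400: state=(9.116, 9.227, 14.258)
t=0.600: state=(5.078, 2.582, 14.388)
t=0.800: state=(2.428, 2.121, 9.252)
t=1.000: state=(2.994, 3.784, 6.438)
t=1.200: state=(5.520, 7.170, 7.373)
t=1.400: state=(7.871, 7.868, 13.128)
t=1.600: state=(5.458, 3.855, 13.430)
t=1.800: state=(3.593, 3.377, 9.831)
t=2.000: state=(4.242, 5.022, 8.044)
t=2.200: state=(6.246, 7.231, 9.781)
t=2.400: state=(6.839, 6.281, 12.990)
t=2.600: state=(5.041, 4.217, 11.973)
t=2.800: state=(4.323, 4.429, 9.717)
t=3.000: state=(5.211, 5.891, 9.314)
t=3.200: state=(6.389, 6.677, 11.226)
t=3.400: state=(5.981, 5.402, 12.300)
t=3.465: state=(5.587, 4.978, 12.034)
largest grid value and its neighbours: x(0.400)=9.11614, x(0.405)=9.11778, x(0.410)=9.11153
parabola through these three points peaks at t≈0.404 with x≈9.11812

max x = 9.118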